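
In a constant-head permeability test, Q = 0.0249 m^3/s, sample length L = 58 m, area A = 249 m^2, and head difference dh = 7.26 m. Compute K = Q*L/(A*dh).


From K = Q*L / (A*dh):
Numerator: Q*L = 0.0249 * 58 = 1.4442.
Denominator: A*dh = 249 * 7.26 = 1807.74.
K = 1.4442 / 1807.74 = 0.000799 m/s.

0.000799


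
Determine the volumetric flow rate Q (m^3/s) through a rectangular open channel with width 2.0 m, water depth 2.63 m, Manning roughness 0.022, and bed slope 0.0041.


For a rectangular channel, the cross-sectional area A = b * y = 2.0 * 2.63 = 5.26 m^2.
The wetted perimeter P = b + 2y = 2.0 + 2*2.63 = 7.26 m.
Hydraulic radius R = A/P = 5.26/7.26 = 0.7245 m.
Velocity V = (1/n)*R^(2/3)*S^(1/2) = (1/0.022)*0.7245^(2/3)*0.0041^(1/2) = 2.3478 m/s.
Discharge Q = A * V = 5.26 * 2.3478 = 12.35 m^3/s.

12.35


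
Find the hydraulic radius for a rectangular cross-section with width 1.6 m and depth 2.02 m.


For a rectangular section:
Flow area A = b * y = 1.6 * 2.02 = 3.23 m^2.
Wetted perimeter P = b + 2y = 1.6 + 2*2.02 = 5.64 m.
Hydraulic radius R = A/P = 3.23 / 5.64 = 0.573 m.

0.573


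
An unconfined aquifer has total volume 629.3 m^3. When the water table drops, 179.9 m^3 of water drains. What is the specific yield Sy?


Specific yield Sy = Volume drained / Total volume.
Sy = 179.9 / 629.3
   = 0.2859.

0.2859


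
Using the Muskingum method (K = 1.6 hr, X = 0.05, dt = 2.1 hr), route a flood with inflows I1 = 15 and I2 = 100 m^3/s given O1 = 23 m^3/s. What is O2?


Muskingum coefficients:
denom = 2*K*(1-X) + dt = 2*1.6*(1-0.05) + 2.1 = 5.14.
C0 = (dt - 2*K*X)/denom = (2.1 - 2*1.6*0.05)/5.14 = 0.3774.
C1 = (dt + 2*K*X)/denom = (2.1 + 2*1.6*0.05)/5.14 = 0.4397.
C2 = (2*K*(1-X) - dt)/denom = 0.1829.
O2 = C0*I2 + C1*I1 + C2*O1
   = 0.3774*100 + 0.4397*15 + 0.1829*23
   = 48.54 m^3/s.

48.54


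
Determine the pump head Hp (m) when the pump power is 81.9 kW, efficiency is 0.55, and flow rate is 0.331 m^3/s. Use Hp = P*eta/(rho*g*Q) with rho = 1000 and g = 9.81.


Pump head formula: Hp = P * eta / (rho * g * Q).
Numerator: P * eta = 81.9 * 1000 * 0.55 = 45045.0 W.
Denominator: rho * g * Q = 1000 * 9.81 * 0.331 = 3247.11.
Hp = 45045.0 / 3247.11 = 13.87 m.

13.87


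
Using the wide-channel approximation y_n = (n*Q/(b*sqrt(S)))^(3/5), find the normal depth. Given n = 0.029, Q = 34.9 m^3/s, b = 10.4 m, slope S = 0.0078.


We use the wide-channel approximation y_n = (n*Q/(b*sqrt(S)))^(3/5).
sqrt(S) = sqrt(0.0078) = 0.088318.
Numerator: n*Q = 0.029 * 34.9 = 1.0121.
Denominator: b*sqrt(S) = 10.4 * 0.088318 = 0.918507.
arg = 1.1019.
y_n = 1.1019^(3/5) = 1.06 m.

1.06


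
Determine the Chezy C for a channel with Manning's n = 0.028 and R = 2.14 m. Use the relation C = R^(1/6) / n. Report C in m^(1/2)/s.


The Chezy coefficient relates to Manning's n through C = R^(1/6) / n.
R^(1/6) = 2.14^(1/6) = 1.135191.
C = 1.135191 / 0.028 = 40.54 m^(1/2)/s.

40.54


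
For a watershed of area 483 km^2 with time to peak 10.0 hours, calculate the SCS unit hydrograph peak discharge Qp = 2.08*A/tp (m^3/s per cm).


SCS formula: Qp = 2.08 * A / tp.
Qp = 2.08 * 483 / 10.0
   = 1004.64 / 10.0
   = 100.46 m^3/s per cm.

100.46


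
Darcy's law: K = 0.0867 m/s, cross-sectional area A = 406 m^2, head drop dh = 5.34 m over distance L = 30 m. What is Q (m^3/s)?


Darcy's law: Q = K * A * i, where i = dh/L.
Hydraulic gradient i = 5.34 / 30 = 0.178.
Q = 0.0867 * 406 * 0.178
  = 6.2656 m^3/s.

6.2656


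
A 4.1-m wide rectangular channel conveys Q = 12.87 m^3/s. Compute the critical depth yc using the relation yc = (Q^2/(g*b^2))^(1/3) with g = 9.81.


Using yc = (Q^2 / (g * b^2))^(1/3):
Q^2 = 12.87^2 = 165.64.
g * b^2 = 9.81 * 4.1^2 = 9.81 * 16.81 = 164.91.
Q^2 / (g*b^2) = 165.64 / 164.91 = 1.0044.
yc = 1.0044^(1/3) = 1.0015 m.

1.0015


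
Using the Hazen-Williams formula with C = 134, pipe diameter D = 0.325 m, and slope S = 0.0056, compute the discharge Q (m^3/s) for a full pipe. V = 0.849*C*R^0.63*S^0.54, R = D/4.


For a full circular pipe, R = D/4 = 0.325/4 = 0.0813 m.
V = 0.849 * 134 * 0.0813^0.63 * 0.0056^0.54
  = 0.849 * 134 * 0.205678 * 0.060817
  = 1.4231 m/s.
Pipe area A = pi*D^2/4 = pi*0.325^2/4 = 0.083 m^2.
Q = A * V = 0.083 * 1.4231 = 0.1181 m^3/s.

0.1181


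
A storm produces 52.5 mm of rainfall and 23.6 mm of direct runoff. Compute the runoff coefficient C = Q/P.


The runoff coefficient C = runoff depth / rainfall depth.
C = 23.6 / 52.5
  = 0.4495.

0.4495


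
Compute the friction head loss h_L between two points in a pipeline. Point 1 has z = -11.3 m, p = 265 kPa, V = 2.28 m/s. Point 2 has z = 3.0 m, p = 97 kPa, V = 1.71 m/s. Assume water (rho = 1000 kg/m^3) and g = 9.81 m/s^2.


Total head at each section: H = z + p/(rho*g) + V^2/(2g).
H1 = -11.3 + 265*1000/(1000*9.81) + 2.28^2/(2*9.81)
   = -11.3 + 27.013 + 0.265
   = 15.978 m.
H2 = 3.0 + 97*1000/(1000*9.81) + 1.71^2/(2*9.81)
   = 3.0 + 9.888 + 0.149
   = 13.037 m.
h_L = H1 - H2 = 15.978 - 13.037 = 2.941 m.

2.941


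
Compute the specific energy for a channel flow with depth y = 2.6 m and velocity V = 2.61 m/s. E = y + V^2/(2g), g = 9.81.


Specific energy E = y + V^2/(2g).
Velocity head = V^2/(2g) = 2.61^2 / (2*9.81) = 6.8121 / 19.62 = 0.3472 m.
E = 2.6 + 0.3472 = 2.9472 m.

2.9472


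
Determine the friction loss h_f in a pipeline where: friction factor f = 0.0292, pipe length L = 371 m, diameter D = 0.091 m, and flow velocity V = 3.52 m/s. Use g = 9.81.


Darcy-Weisbach equation: h_f = f * (L/D) * V^2/(2g).
f * L/D = 0.0292 * 371/0.091 = 119.0462.
V^2/(2g) = 3.52^2 / (2*9.81) = 12.3904 / 19.62 = 0.6315 m.
h_f = 119.0462 * 0.6315 = 75.18 m.

75.18


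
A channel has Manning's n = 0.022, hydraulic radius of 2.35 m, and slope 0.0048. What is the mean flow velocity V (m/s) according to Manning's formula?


Manning's equation gives V = (1/n) * R^(2/3) * S^(1/2).
First, compute R^(2/3) = 2.35^(2/3) = 1.7676.
Next, S^(1/2) = 0.0048^(1/2) = 0.069282.
Then 1/n = 1/0.022 = 45.45.
V = 45.45 * 1.7676 * 0.069282 = 5.5664 m/s.

5.5664


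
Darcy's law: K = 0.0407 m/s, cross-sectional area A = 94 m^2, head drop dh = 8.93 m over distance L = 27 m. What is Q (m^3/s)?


Darcy's law: Q = K * A * i, where i = dh/L.
Hydraulic gradient i = 8.93 / 27 = 0.330741.
Q = 0.0407 * 94 * 0.330741
  = 1.2653 m^3/s.

1.2653


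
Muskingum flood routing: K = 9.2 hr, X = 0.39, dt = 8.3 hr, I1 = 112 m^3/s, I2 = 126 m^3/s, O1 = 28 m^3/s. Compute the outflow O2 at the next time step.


Muskingum coefficients:
denom = 2*K*(1-X) + dt = 2*9.2*(1-0.39) + 8.3 = 19.524.
C0 = (dt - 2*K*X)/denom = (8.3 - 2*9.2*0.39)/19.524 = 0.0576.
C1 = (dt + 2*K*X)/denom = (8.3 + 2*9.2*0.39)/19.524 = 0.7927.
C2 = (2*K*(1-X) - dt)/denom = 0.1498.
O2 = C0*I2 + C1*I1 + C2*O1
   = 0.0576*126 + 0.7927*112 + 0.1498*28
   = 100.23 m^3/s.

100.23


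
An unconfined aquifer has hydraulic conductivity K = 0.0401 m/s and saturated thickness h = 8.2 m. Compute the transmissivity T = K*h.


Transmissivity is defined as T = K * h.
T = 0.0401 * 8.2
  = 0.3288 m^2/s.

0.3288


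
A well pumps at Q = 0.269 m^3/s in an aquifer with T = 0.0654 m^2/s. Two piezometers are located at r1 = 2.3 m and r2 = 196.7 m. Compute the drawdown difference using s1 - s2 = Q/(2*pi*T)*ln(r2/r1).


Thiem equation: s1 - s2 = Q/(2*pi*T) * ln(r2/r1).
ln(r2/r1) = ln(196.7/2.3) = 4.4488.
Q/(2*pi*T) = 0.269 / (2*pi*0.0654) = 0.269 / 0.4109 = 0.6546.
s1 - s2 = 0.6546 * 4.4488 = 2.9123 m.

2.9123


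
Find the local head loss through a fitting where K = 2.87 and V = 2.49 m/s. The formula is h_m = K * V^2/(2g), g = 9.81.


Minor loss formula: h_m = K * V^2/(2g).
V^2 = 2.49^2 = 6.2001.
V^2/(2g) = 6.2001 / 19.62 = 0.316 m.
h_m = 2.87 * 0.316 = 0.9069 m.

0.9069


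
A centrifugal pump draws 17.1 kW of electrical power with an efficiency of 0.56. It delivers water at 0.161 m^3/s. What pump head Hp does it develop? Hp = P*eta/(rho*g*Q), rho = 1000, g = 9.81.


Pump head formula: Hp = P * eta / (rho * g * Q).
Numerator: P * eta = 17.1 * 1000 * 0.56 = 9576.0 W.
Denominator: rho * g * Q = 1000 * 9.81 * 0.161 = 1579.41.
Hp = 9576.0 / 1579.41 = 6.06 m.

6.06


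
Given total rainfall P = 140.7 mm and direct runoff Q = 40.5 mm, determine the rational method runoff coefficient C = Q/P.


The runoff coefficient C = runoff depth / rainfall depth.
C = 40.5 / 140.7
  = 0.2878.

0.2878


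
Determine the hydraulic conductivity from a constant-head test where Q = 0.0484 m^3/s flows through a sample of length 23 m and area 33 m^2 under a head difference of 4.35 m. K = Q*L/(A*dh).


From K = Q*L / (A*dh):
Numerator: Q*L = 0.0484 * 23 = 1.1132.
Denominator: A*dh = 33 * 4.35 = 143.55.
K = 1.1132 / 143.55 = 0.007755 m/s.

0.007755


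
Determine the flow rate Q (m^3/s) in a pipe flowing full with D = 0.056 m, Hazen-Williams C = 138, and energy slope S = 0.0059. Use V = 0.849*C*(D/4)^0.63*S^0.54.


For a full circular pipe, R = D/4 = 0.056/4 = 0.014 m.
V = 0.849 * 138 * 0.014^0.63 * 0.0059^0.54
  = 0.849 * 138 * 0.06793 * 0.062555
  = 0.4979 m/s.
Pipe area A = pi*D^2/4 = pi*0.056^2/4 = 0.0025 m^2.
Q = A * V = 0.0025 * 0.4979 = 0.0012 m^3/s.

0.0012


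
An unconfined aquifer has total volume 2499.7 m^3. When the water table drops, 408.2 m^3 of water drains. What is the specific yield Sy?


Specific yield Sy = Volume drained / Total volume.
Sy = 408.2 / 2499.7
   = 0.1633.

0.1633


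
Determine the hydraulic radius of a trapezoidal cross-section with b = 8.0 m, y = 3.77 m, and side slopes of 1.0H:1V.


For a trapezoidal section with side slope z:
A = (b + z*y)*y = (8.0 + 1.0*3.77)*3.77 = 44.373 m^2.
P = b + 2*y*sqrt(1 + z^2) = 8.0 + 2*3.77*sqrt(1 + 1.0^2) = 18.663 m.
R = A/P = 44.373 / 18.663 = 2.3776 m.

2.3776


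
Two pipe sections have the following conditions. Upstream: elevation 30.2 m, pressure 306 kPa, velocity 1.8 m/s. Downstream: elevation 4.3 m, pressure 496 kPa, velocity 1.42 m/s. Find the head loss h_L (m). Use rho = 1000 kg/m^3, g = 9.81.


Total head at each section: H = z + p/(rho*g) + V^2/(2g).
H1 = 30.2 + 306*1000/(1000*9.81) + 1.8^2/(2*9.81)
   = 30.2 + 31.193 + 0.1651
   = 61.558 m.
H2 = 4.3 + 496*1000/(1000*9.81) + 1.42^2/(2*9.81)
   = 4.3 + 50.561 + 0.1028
   = 54.963 m.
h_L = H1 - H2 = 61.558 - 54.963 = 6.594 m.

6.594


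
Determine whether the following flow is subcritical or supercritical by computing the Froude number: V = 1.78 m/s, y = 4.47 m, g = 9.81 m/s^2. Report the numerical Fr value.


The Froude number is defined as Fr = V / sqrt(g*y).
g*y = 9.81 * 4.47 = 43.8507.
sqrt(g*y) = sqrt(43.8507) = 6.622.
Fr = 1.78 / 6.622 = 0.2688.
Since Fr < 1, the flow is subcritical.

0.2688


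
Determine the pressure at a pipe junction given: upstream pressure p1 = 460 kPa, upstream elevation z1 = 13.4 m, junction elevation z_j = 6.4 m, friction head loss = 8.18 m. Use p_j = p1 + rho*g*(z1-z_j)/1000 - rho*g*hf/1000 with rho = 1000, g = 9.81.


Junction pressure: p_j = p1 + rho*g*(z1 - z_j)/1000 - rho*g*hf/1000.
Elevation term = 1000*9.81*(13.4 - 6.4)/1000 = 68.67 kPa.
Friction term = 1000*9.81*8.18/1000 = 80.246 kPa.
p_j = 460 + 68.67 - 80.246 = 448.42 kPa.

448.42


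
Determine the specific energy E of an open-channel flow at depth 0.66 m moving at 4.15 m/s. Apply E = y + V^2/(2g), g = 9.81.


Specific energy E = y + V^2/(2g).
Velocity head = V^2/(2g) = 4.15^2 / (2*9.81) = 17.2225 / 19.62 = 0.8778 m.
E = 0.66 + 0.8778 = 1.5378 m.

1.5378


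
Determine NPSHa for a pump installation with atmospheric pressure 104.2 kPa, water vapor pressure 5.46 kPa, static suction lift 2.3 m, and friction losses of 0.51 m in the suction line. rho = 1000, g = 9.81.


NPSHa = p_atm/(rho*g) - z_s - hf_s - p_vap/(rho*g).
p_atm/(rho*g) = 104.2*1000 / (1000*9.81) = 10.622 m.
p_vap/(rho*g) = 5.46*1000 / (1000*9.81) = 0.557 m.
NPSHa = 10.622 - 2.3 - 0.51 - 0.557
      = 7.26 m.

7.26


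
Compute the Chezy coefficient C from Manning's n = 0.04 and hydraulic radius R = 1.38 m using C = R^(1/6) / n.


The Chezy coefficient relates to Manning's n through C = R^(1/6) / n.
R^(1/6) = 1.38^(1/6) = 1.055148.
C = 1.055148 / 0.04 = 26.38 m^(1/2)/s.

26.38


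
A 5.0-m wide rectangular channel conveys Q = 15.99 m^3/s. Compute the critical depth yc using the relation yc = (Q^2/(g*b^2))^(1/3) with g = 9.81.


Using yc = (Q^2 / (g * b^2))^(1/3):
Q^2 = 15.99^2 = 255.68.
g * b^2 = 9.81 * 5.0^2 = 9.81 * 25.0 = 245.25.
Q^2 / (g*b^2) = 255.68 / 245.25 = 1.0425.
yc = 1.0425^(1/3) = 1.014 m.

1.014


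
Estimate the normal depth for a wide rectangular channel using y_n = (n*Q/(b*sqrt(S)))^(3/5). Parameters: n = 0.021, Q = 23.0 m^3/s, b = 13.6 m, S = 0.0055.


We use the wide-channel approximation y_n = (n*Q/(b*sqrt(S)))^(3/5).
sqrt(S) = sqrt(0.0055) = 0.074162.
Numerator: n*Q = 0.021 * 23.0 = 0.483.
Denominator: b*sqrt(S) = 13.6 * 0.074162 = 1.008603.
arg = 0.4789.
y_n = 0.4789^(3/5) = 0.6429 m.

0.6429


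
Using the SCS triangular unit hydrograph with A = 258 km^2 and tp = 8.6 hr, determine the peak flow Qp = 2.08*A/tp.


SCS formula: Qp = 2.08 * A / tp.
Qp = 2.08 * 258 / 8.6
   = 536.64 / 8.6
   = 62.4 m^3/s per cm.

62.4


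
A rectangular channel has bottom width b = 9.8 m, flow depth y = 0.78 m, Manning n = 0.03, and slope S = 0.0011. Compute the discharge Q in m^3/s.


For a rectangular channel, the cross-sectional area A = b * y = 9.8 * 0.78 = 7.64 m^2.
The wetted perimeter P = b + 2y = 9.8 + 2*0.78 = 11.36 m.
Hydraulic radius R = A/P = 7.64/11.36 = 0.6729 m.
Velocity V = (1/n)*R^(2/3)*S^(1/2) = (1/0.03)*0.6729^(2/3)*0.0011^(1/2) = 0.8489 m/s.
Discharge Q = A * V = 7.64 * 0.8489 = 6.489 m^3/s.

6.489


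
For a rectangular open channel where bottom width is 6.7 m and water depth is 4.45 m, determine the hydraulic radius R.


For a rectangular section:
Flow area A = b * y = 6.7 * 4.45 = 29.82 m^2.
Wetted perimeter P = b + 2y = 6.7 + 2*4.45 = 15.6 m.
Hydraulic radius R = A/P = 29.82 / 15.6 = 1.9112 m.

1.9112


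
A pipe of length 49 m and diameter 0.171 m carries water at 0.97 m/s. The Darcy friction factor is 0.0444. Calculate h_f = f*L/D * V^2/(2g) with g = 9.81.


Darcy-Weisbach equation: h_f = f * (L/D) * V^2/(2g).
f * L/D = 0.0444 * 49/0.171 = 12.7228.
V^2/(2g) = 0.97^2 / (2*9.81) = 0.9409 / 19.62 = 0.048 m.
h_f = 12.7228 * 0.048 = 0.61 m.

0.61


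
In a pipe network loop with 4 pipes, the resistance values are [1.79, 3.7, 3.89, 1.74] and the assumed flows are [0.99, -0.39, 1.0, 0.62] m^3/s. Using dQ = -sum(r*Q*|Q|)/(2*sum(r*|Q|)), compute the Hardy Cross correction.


Numerator terms (r*Q*|Q|): 1.79*0.99*|0.99| = 1.7544; 3.7*-0.39*|-0.39| = -0.5628; 3.89*1.0*|1.0| = 3.89; 1.74*0.62*|0.62| = 0.6689.
Sum of numerator = 5.7505.
Denominator terms (r*|Q|): 1.79*|0.99| = 1.7721; 3.7*|-0.39| = 1.443; 3.89*|1.0| = 3.89; 1.74*|0.62| = 1.0788.
2 * sum of denominator = 2 * 8.1839 = 16.3678.
dQ = -5.7505 / 16.3678 = -0.3513 m^3/s.

-0.3513


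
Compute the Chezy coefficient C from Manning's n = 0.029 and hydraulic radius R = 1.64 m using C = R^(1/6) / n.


The Chezy coefficient relates to Manning's n through C = R^(1/6) / n.
R^(1/6) = 1.64^(1/6) = 1.085944.
C = 1.085944 / 0.029 = 37.45 m^(1/2)/s.

37.45


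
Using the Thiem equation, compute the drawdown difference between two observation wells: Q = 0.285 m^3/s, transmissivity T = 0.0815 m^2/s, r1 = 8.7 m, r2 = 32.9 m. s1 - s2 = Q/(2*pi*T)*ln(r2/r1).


Thiem equation: s1 - s2 = Q/(2*pi*T) * ln(r2/r1).
ln(r2/r1) = ln(32.9/8.7) = 1.3301.
Q/(2*pi*T) = 0.285 / (2*pi*0.0815) = 0.285 / 0.5121 = 0.5566.
s1 - s2 = 0.5566 * 1.3301 = 0.7403 m.

0.7403


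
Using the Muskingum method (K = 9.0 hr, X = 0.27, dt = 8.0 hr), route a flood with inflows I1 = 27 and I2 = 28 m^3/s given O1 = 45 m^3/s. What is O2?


Muskingum coefficients:
denom = 2*K*(1-X) + dt = 2*9.0*(1-0.27) + 8.0 = 21.14.
C0 = (dt - 2*K*X)/denom = (8.0 - 2*9.0*0.27)/21.14 = 0.1485.
C1 = (dt + 2*K*X)/denom = (8.0 + 2*9.0*0.27)/21.14 = 0.6083.
C2 = (2*K*(1-X) - dt)/denom = 0.2431.
O2 = C0*I2 + C1*I1 + C2*O1
   = 0.1485*28 + 0.6083*27 + 0.2431*45
   = 31.53 m^3/s.

31.53


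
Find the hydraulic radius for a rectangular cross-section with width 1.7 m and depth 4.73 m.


For a rectangular section:
Flow area A = b * y = 1.7 * 4.73 = 8.04 m^2.
Wetted perimeter P = b + 2y = 1.7 + 2*4.73 = 11.16 m.
Hydraulic radius R = A/P = 8.04 / 11.16 = 0.7205 m.

0.7205


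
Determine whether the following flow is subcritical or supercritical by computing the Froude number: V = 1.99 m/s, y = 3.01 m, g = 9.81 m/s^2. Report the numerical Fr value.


The Froude number is defined as Fr = V / sqrt(g*y).
g*y = 9.81 * 3.01 = 29.5281.
sqrt(g*y) = sqrt(29.5281) = 5.434.
Fr = 1.99 / 5.434 = 0.3662.
Since Fr < 1, the flow is subcritical.

0.3662


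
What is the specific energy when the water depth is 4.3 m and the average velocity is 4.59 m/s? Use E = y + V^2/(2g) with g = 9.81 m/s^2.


Specific energy E = y + V^2/(2g).
Velocity head = V^2/(2g) = 4.59^2 / (2*9.81) = 21.0681 / 19.62 = 1.0738 m.
E = 4.3 + 1.0738 = 5.3738 m.

5.3738


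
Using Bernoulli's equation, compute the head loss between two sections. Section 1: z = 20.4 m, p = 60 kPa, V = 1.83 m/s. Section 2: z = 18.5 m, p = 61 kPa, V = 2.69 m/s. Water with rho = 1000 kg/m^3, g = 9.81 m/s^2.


Total head at each section: H = z + p/(rho*g) + V^2/(2g).
H1 = 20.4 + 60*1000/(1000*9.81) + 1.83^2/(2*9.81)
   = 20.4 + 6.116 + 0.1707
   = 26.687 m.
H2 = 18.5 + 61*1000/(1000*9.81) + 2.69^2/(2*9.81)
   = 18.5 + 6.218 + 0.3688
   = 25.087 m.
h_L = H1 - H2 = 26.687 - 25.087 = 1.6 m.

1.6


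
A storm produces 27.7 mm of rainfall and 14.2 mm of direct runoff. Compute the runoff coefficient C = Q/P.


The runoff coefficient C = runoff depth / rainfall depth.
C = 14.2 / 27.7
  = 0.5126.

0.5126


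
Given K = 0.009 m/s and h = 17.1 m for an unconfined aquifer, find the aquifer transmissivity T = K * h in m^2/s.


Transmissivity is defined as T = K * h.
T = 0.009 * 17.1
  = 0.1539 m^2/s.

0.1539


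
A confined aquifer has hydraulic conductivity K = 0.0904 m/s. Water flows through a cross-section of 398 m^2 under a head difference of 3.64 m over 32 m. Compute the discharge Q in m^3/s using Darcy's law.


Darcy's law: Q = K * A * i, where i = dh/L.
Hydraulic gradient i = 3.64 / 32 = 0.11375.
Q = 0.0904 * 398 * 0.11375
  = 4.0926 m^3/s.

4.0926


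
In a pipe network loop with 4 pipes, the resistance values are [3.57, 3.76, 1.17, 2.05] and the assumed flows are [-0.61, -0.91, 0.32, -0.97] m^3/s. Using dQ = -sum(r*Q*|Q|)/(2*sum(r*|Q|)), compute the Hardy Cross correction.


Numerator terms (r*Q*|Q|): 3.57*-0.61*|-0.61| = -1.3284; 3.76*-0.91*|-0.91| = -3.1137; 1.17*0.32*|0.32| = 0.1198; 2.05*-0.97*|-0.97| = -1.9288.
Sum of numerator = -6.2511.
Denominator terms (r*|Q|): 3.57*|-0.61| = 2.1777; 3.76*|-0.91| = 3.4216; 1.17*|0.32| = 0.3744; 2.05*|-0.97| = 1.9885.
2 * sum of denominator = 2 * 7.9622 = 15.9244.
dQ = --6.2511 / 15.9244 = 0.3925 m^3/s.

0.3925


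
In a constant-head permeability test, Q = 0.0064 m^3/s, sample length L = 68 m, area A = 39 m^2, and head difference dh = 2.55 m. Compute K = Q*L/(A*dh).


From K = Q*L / (A*dh):
Numerator: Q*L = 0.0064 * 68 = 0.4352.
Denominator: A*dh = 39 * 2.55 = 99.45.
K = 0.4352 / 99.45 = 0.004376 m/s.

0.004376


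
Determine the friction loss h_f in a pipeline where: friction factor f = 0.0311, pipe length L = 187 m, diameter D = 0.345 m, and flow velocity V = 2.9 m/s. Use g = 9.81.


Darcy-Weisbach equation: h_f = f * (L/D) * V^2/(2g).
f * L/D = 0.0311 * 187/0.345 = 16.8571.
V^2/(2g) = 2.9^2 / (2*9.81) = 8.41 / 19.62 = 0.4286 m.
h_f = 16.8571 * 0.4286 = 7.226 m.

7.226


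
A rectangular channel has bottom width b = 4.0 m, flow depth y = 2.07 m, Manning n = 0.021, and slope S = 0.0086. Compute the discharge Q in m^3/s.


For a rectangular channel, the cross-sectional area A = b * y = 4.0 * 2.07 = 8.28 m^2.
The wetted perimeter P = b + 2y = 4.0 + 2*2.07 = 8.14 m.
Hydraulic radius R = A/P = 8.28/8.14 = 1.0172 m.
Velocity V = (1/n)*R^(2/3)*S^(1/2) = (1/0.021)*1.0172^(2/3)*0.0086^(1/2) = 4.4665 m/s.
Discharge Q = A * V = 8.28 * 4.4665 = 36.983 m^3/s.

36.983


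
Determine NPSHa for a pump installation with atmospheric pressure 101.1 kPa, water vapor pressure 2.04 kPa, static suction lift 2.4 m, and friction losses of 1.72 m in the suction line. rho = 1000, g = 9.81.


NPSHa = p_atm/(rho*g) - z_s - hf_s - p_vap/(rho*g).
p_atm/(rho*g) = 101.1*1000 / (1000*9.81) = 10.306 m.
p_vap/(rho*g) = 2.04*1000 / (1000*9.81) = 0.208 m.
NPSHa = 10.306 - 2.4 - 1.72 - 0.208
      = 5.98 m.

5.98


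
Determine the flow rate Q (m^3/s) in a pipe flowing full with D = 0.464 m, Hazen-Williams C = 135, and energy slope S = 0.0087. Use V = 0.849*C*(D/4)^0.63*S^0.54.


For a full circular pipe, R = D/4 = 0.464/4 = 0.116 m.
V = 0.849 * 135 * 0.116^0.63 * 0.0087^0.54
  = 0.849 * 135 * 0.2574 * 0.077151
  = 2.2761 m/s.
Pipe area A = pi*D^2/4 = pi*0.464^2/4 = 0.1691 m^2.
Q = A * V = 0.1691 * 2.2761 = 0.3849 m^3/s.

0.3849


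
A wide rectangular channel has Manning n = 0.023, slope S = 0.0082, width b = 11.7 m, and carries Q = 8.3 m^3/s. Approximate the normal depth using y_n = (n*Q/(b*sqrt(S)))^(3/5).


We use the wide-channel approximation y_n = (n*Q/(b*sqrt(S)))^(3/5).
sqrt(S) = sqrt(0.0082) = 0.090554.
Numerator: n*Q = 0.023 * 8.3 = 0.1909.
Denominator: b*sqrt(S) = 11.7 * 0.090554 = 1.059482.
arg = 0.1802.
y_n = 0.1802^(3/5) = 0.3576 m.

0.3576


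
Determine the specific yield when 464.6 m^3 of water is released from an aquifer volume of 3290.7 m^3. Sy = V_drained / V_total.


Specific yield Sy = Volume drained / Total volume.
Sy = 464.6 / 3290.7
   = 0.1412.

0.1412


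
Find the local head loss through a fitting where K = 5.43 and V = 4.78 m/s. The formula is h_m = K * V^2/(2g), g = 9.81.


Minor loss formula: h_m = K * V^2/(2g).
V^2 = 4.78^2 = 22.8484.
V^2/(2g) = 22.8484 / 19.62 = 1.1645 m.
h_m = 5.43 * 1.1645 = 6.3235 m.

6.3235


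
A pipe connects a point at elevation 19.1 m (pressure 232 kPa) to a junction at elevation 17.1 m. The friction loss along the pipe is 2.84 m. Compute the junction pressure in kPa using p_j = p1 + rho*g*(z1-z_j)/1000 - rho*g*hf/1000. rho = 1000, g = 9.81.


Junction pressure: p_j = p1 + rho*g*(z1 - z_j)/1000 - rho*g*hf/1000.
Elevation term = 1000*9.81*(19.1 - 17.1)/1000 = 19.62 kPa.
Friction term = 1000*9.81*2.84/1000 = 27.86 kPa.
p_j = 232 + 19.62 - 27.86 = 223.76 kPa.

223.76


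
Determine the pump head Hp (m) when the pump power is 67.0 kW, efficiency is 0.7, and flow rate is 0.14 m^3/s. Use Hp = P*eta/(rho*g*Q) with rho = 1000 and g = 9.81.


Pump head formula: Hp = P * eta / (rho * g * Q).
Numerator: P * eta = 67.0 * 1000 * 0.7 = 46900.0 W.
Denominator: rho * g * Q = 1000 * 9.81 * 0.14 = 1373.4.
Hp = 46900.0 / 1373.4 = 34.15 m.

34.15


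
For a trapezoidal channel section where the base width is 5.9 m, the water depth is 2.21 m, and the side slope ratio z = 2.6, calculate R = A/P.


For a trapezoidal section with side slope z:
A = (b + z*y)*y = (5.9 + 2.6*2.21)*2.21 = 25.738 m^2.
P = b + 2*y*sqrt(1 + z^2) = 5.9 + 2*2.21*sqrt(1 + 2.6^2) = 18.213 m.
R = A/P = 25.738 / 18.213 = 1.4132 m.

1.4132


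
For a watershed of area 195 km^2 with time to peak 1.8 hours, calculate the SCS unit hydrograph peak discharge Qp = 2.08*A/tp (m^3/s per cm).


SCS formula: Qp = 2.08 * A / tp.
Qp = 2.08 * 195 / 1.8
   = 405.6 / 1.8
   = 225.33 m^3/s per cm.

225.33


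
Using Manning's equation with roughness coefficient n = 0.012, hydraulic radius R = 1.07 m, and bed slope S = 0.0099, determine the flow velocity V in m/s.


Manning's equation gives V = (1/n) * R^(2/3) * S^(1/2).
First, compute R^(2/3) = 1.07^(2/3) = 1.0461.
Next, S^(1/2) = 0.0099^(1/2) = 0.099499.
Then 1/n = 1/0.012 = 83.33.
V = 83.33 * 1.0461 * 0.099499 = 8.6741 m/s.

8.6741


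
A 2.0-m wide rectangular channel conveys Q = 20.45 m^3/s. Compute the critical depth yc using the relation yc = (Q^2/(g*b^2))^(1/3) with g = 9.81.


Using yc = (Q^2 / (g * b^2))^(1/3):
Q^2 = 20.45^2 = 418.2.
g * b^2 = 9.81 * 2.0^2 = 9.81 * 4.0 = 39.24.
Q^2 / (g*b^2) = 418.2 / 39.24 = 10.6575.
yc = 10.6575^(1/3) = 2.2007 m.

2.2007


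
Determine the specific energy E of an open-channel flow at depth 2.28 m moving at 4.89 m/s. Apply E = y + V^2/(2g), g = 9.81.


Specific energy E = y + V^2/(2g).
Velocity head = V^2/(2g) = 4.89^2 / (2*9.81) = 23.9121 / 19.62 = 1.2188 m.
E = 2.28 + 1.2188 = 3.4988 m.

3.4988


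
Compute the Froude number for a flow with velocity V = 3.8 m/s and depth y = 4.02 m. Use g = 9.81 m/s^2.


The Froude number is defined as Fr = V / sqrt(g*y).
g*y = 9.81 * 4.02 = 39.4362.
sqrt(g*y) = sqrt(39.4362) = 6.2798.
Fr = 3.8 / 6.2798 = 0.6051.

0.6051


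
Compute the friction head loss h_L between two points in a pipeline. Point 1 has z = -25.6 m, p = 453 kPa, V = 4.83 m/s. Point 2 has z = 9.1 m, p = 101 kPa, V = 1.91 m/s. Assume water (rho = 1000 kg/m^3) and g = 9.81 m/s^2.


Total head at each section: H = z + p/(rho*g) + V^2/(2g).
H1 = -25.6 + 453*1000/(1000*9.81) + 4.83^2/(2*9.81)
   = -25.6 + 46.177 + 1.189
   = 21.766 m.
H2 = 9.1 + 101*1000/(1000*9.81) + 1.91^2/(2*9.81)
   = 9.1 + 10.296 + 0.1859
   = 19.582 m.
h_L = H1 - H2 = 21.766 - 19.582 = 2.185 m.

2.185


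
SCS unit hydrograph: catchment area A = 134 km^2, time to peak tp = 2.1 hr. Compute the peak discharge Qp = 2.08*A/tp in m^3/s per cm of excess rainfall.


SCS formula: Qp = 2.08 * A / tp.
Qp = 2.08 * 134 / 2.1
   = 278.72 / 2.1
   = 132.72 m^3/s per cm.

132.72


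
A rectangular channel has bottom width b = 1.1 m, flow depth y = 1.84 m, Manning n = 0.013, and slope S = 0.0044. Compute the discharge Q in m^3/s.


For a rectangular channel, the cross-sectional area A = b * y = 1.1 * 1.84 = 2.02 m^2.
The wetted perimeter P = b + 2y = 1.1 + 2*1.84 = 4.78 m.
Hydraulic radius R = A/P = 2.02/4.78 = 0.4234 m.
Velocity V = (1/n)*R^(2/3)*S^(1/2) = (1/0.013)*0.4234^(2/3)*0.0044^(1/2) = 2.8772 m/s.
Discharge Q = A * V = 2.02 * 2.8772 = 5.823 m^3/s.

5.823


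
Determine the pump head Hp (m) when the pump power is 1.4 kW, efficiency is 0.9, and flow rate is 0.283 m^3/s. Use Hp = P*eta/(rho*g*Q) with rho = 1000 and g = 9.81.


Pump head formula: Hp = P * eta / (rho * g * Q).
Numerator: P * eta = 1.4 * 1000 * 0.9 = 1260.0 W.
Denominator: rho * g * Q = 1000 * 9.81 * 0.283 = 2776.23.
Hp = 1260.0 / 2776.23 = 0.45 m.

0.45


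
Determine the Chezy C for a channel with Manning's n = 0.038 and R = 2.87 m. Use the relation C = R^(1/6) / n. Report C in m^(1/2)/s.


The Chezy coefficient relates to Manning's n through C = R^(1/6) / n.
R^(1/6) = 2.87^(1/6) = 1.192103.
C = 1.192103 / 0.038 = 31.37 m^(1/2)/s.

31.37


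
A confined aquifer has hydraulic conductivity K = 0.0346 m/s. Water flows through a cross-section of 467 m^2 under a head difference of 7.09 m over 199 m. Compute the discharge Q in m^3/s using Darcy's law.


Darcy's law: Q = K * A * i, where i = dh/L.
Hydraulic gradient i = 7.09 / 199 = 0.035628.
Q = 0.0346 * 467 * 0.035628
  = 0.5757 m^3/s.

0.5757


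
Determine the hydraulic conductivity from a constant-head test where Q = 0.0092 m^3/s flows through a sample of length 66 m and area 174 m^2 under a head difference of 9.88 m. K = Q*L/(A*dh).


From K = Q*L / (A*dh):
Numerator: Q*L = 0.0092 * 66 = 0.6072.
Denominator: A*dh = 174 * 9.88 = 1719.12.
K = 0.6072 / 1719.12 = 0.000353 m/s.

0.000353


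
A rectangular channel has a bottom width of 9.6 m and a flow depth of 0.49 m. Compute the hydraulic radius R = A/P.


For a rectangular section:
Flow area A = b * y = 9.6 * 0.49 = 4.7 m^2.
Wetted perimeter P = b + 2y = 9.6 + 2*0.49 = 10.58 m.
Hydraulic radius R = A/P = 4.7 / 10.58 = 0.4446 m.

0.4446


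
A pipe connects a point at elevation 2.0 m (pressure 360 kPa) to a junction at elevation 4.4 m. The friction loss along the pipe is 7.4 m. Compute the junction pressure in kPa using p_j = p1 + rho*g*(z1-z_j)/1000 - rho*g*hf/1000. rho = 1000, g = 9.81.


Junction pressure: p_j = p1 + rho*g*(z1 - z_j)/1000 - rho*g*hf/1000.
Elevation term = 1000*9.81*(2.0 - 4.4)/1000 = -23.544 kPa.
Friction term = 1000*9.81*7.4/1000 = 72.594 kPa.
p_j = 360 + -23.544 - 72.594 = 263.86 kPa.

263.86


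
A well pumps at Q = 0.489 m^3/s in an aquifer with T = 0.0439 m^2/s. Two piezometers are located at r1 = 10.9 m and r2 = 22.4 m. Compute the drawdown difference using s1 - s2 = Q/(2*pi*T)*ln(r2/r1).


Thiem equation: s1 - s2 = Q/(2*pi*T) * ln(r2/r1).
ln(r2/r1) = ln(22.4/10.9) = 0.7203.
Q/(2*pi*T) = 0.489 / (2*pi*0.0439) = 0.489 / 0.2758 = 1.7728.
s1 - s2 = 1.7728 * 0.7203 = 1.277 m.

1.277


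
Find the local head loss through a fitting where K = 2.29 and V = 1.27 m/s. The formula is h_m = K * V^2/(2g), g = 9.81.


Minor loss formula: h_m = K * V^2/(2g).
V^2 = 1.27^2 = 1.6129.
V^2/(2g) = 1.6129 / 19.62 = 0.0822 m.
h_m = 2.29 * 0.0822 = 0.1883 m.

0.1883


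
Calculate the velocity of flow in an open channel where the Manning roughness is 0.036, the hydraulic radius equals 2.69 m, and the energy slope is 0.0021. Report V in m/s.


Manning's equation gives V = (1/n) * R^(2/3) * S^(1/2).
First, compute R^(2/3) = 2.69^(2/3) = 1.9342.
Next, S^(1/2) = 0.0021^(1/2) = 0.045826.
Then 1/n = 1/0.036 = 27.78.
V = 27.78 * 1.9342 * 0.045826 = 2.4621 m/s.

2.4621


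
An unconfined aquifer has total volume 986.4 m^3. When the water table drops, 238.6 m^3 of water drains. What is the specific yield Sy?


Specific yield Sy = Volume drained / Total volume.
Sy = 238.6 / 986.4
   = 0.2419.

0.2419


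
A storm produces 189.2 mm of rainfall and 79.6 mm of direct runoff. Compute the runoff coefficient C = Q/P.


The runoff coefficient C = runoff depth / rainfall depth.
C = 79.6 / 189.2
  = 0.4207.

0.4207


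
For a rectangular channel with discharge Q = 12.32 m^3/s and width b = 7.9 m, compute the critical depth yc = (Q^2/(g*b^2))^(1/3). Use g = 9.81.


Using yc = (Q^2 / (g * b^2))^(1/3):
Q^2 = 12.32^2 = 151.78.
g * b^2 = 9.81 * 7.9^2 = 9.81 * 62.41 = 612.24.
Q^2 / (g*b^2) = 151.78 / 612.24 = 0.2479.
yc = 0.2479^(1/3) = 0.6282 m.

0.6282


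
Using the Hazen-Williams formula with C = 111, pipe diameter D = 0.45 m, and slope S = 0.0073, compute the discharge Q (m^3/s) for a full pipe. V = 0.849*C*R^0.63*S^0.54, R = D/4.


For a full circular pipe, R = D/4 = 0.45/4 = 0.1125 m.
V = 0.849 * 111 * 0.1125^0.63 * 0.0073^0.54
  = 0.849 * 111 * 0.252479 * 0.070177
  = 1.6697 m/s.
Pipe area A = pi*D^2/4 = pi*0.45^2/4 = 0.159 m^2.
Q = A * V = 0.159 * 1.6697 = 0.2656 m^3/s.

0.2656


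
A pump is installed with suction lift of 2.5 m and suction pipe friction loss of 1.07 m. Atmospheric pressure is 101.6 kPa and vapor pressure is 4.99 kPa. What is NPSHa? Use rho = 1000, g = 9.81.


NPSHa = p_atm/(rho*g) - z_s - hf_s - p_vap/(rho*g).
p_atm/(rho*g) = 101.6*1000 / (1000*9.81) = 10.357 m.
p_vap/(rho*g) = 4.99*1000 / (1000*9.81) = 0.509 m.
NPSHa = 10.357 - 2.5 - 1.07 - 0.509
      = 6.28 m.

6.28


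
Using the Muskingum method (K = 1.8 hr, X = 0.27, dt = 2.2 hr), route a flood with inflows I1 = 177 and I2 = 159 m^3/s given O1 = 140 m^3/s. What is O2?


Muskingum coefficients:
denom = 2*K*(1-X) + dt = 2*1.8*(1-0.27) + 2.2 = 4.828.
C0 = (dt - 2*K*X)/denom = (2.2 - 2*1.8*0.27)/4.828 = 0.2543.
C1 = (dt + 2*K*X)/denom = (2.2 + 2*1.8*0.27)/4.828 = 0.657.
C2 = (2*K*(1-X) - dt)/denom = 0.0886.
O2 = C0*I2 + C1*I1 + C2*O1
   = 0.2543*159 + 0.657*177 + 0.0886*140
   = 169.14 m^3/s.

169.14


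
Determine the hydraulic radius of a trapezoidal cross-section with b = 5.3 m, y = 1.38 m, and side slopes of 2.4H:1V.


For a trapezoidal section with side slope z:
A = (b + z*y)*y = (5.3 + 2.4*1.38)*1.38 = 11.885 m^2.
P = b + 2*y*sqrt(1 + z^2) = 5.3 + 2*1.38*sqrt(1 + 2.4^2) = 12.476 m.
R = A/P = 11.885 / 12.476 = 0.9526 m.

0.9526


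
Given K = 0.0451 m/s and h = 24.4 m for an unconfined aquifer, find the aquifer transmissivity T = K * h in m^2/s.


Transmissivity is defined as T = K * h.
T = 0.0451 * 24.4
  = 1.1004 m^2/s.

1.1004


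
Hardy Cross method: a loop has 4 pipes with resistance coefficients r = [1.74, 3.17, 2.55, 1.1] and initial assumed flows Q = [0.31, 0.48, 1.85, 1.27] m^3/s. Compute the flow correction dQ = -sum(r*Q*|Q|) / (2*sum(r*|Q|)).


Numerator terms (r*Q*|Q|): 1.74*0.31*|0.31| = 0.1672; 3.17*0.48*|0.48| = 0.7304; 2.55*1.85*|1.85| = 8.7274; 1.1*1.27*|1.27| = 1.7742.
Sum of numerator = 11.3991.
Denominator terms (r*|Q|): 1.74*|0.31| = 0.5394; 3.17*|0.48| = 1.5216; 2.55*|1.85| = 4.7175; 1.1*|1.27| = 1.397.
2 * sum of denominator = 2 * 8.1755 = 16.351.
dQ = -11.3991 / 16.351 = -0.6972 m^3/s.

-0.6972


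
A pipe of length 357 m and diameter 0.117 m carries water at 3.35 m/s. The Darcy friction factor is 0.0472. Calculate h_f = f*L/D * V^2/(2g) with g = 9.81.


Darcy-Weisbach equation: h_f = f * (L/D) * V^2/(2g).
f * L/D = 0.0472 * 357/0.117 = 144.0205.
V^2/(2g) = 3.35^2 / (2*9.81) = 11.2225 / 19.62 = 0.572 m.
h_f = 144.0205 * 0.572 = 82.379 m.

82.379


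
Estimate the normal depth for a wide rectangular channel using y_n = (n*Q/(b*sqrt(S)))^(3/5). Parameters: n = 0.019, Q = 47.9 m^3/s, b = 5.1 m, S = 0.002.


We use the wide-channel approximation y_n = (n*Q/(b*sqrt(S)))^(3/5).
sqrt(S) = sqrt(0.002) = 0.044721.
Numerator: n*Q = 0.019 * 47.9 = 0.9101.
Denominator: b*sqrt(S) = 5.1 * 0.044721 = 0.228077.
arg = 3.9903.
y_n = 3.9903^(3/5) = 2.294 m.

2.294


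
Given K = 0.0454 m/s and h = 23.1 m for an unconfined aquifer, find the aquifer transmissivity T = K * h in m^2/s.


Transmissivity is defined as T = K * h.
T = 0.0454 * 23.1
  = 1.0487 m^2/s.

1.0487


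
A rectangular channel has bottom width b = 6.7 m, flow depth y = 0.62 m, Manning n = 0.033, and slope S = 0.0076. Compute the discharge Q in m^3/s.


For a rectangular channel, the cross-sectional area A = b * y = 6.7 * 0.62 = 4.15 m^2.
The wetted perimeter P = b + 2y = 6.7 + 2*0.62 = 7.94 m.
Hydraulic radius R = A/P = 4.15/7.94 = 0.5232 m.
Velocity V = (1/n)*R^(2/3)*S^(1/2) = (1/0.033)*0.5232^(2/3)*0.0076^(1/2) = 1.7152 m/s.
Discharge Q = A * V = 4.15 * 1.7152 = 7.125 m^3/s.

7.125


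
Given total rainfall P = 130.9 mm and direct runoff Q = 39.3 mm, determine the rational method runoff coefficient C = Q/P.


The runoff coefficient C = runoff depth / rainfall depth.
C = 39.3 / 130.9
  = 0.3002.

0.3002


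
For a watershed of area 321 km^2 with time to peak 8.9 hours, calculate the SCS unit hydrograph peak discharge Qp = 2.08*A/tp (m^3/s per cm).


SCS formula: Qp = 2.08 * A / tp.
Qp = 2.08 * 321 / 8.9
   = 667.68 / 8.9
   = 75.02 m^3/s per cm.

75.02


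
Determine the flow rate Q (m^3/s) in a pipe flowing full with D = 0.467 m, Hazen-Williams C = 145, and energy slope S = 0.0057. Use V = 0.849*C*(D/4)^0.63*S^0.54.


For a full circular pipe, R = D/4 = 0.467/4 = 0.1168 m.
V = 0.849 * 145 * 0.1168^0.63 * 0.0057^0.54
  = 0.849 * 145 * 0.258447 * 0.061401
  = 1.9535 m/s.
Pipe area A = pi*D^2/4 = pi*0.467^2/4 = 0.1713 m^2.
Q = A * V = 0.1713 * 1.9535 = 0.3346 m^3/s.

0.3346


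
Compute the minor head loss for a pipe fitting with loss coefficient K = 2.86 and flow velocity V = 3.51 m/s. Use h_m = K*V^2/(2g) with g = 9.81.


Minor loss formula: h_m = K * V^2/(2g).
V^2 = 3.51^2 = 12.3201.
V^2/(2g) = 12.3201 / 19.62 = 0.6279 m.
h_m = 2.86 * 0.6279 = 1.7959 m.

1.7959


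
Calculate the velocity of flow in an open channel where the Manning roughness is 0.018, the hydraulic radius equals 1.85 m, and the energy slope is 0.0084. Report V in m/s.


Manning's equation gives V = (1/n) * R^(2/3) * S^(1/2).
First, compute R^(2/3) = 1.85^(2/3) = 1.507.
Next, S^(1/2) = 0.0084^(1/2) = 0.091652.
Then 1/n = 1/0.018 = 55.56.
V = 55.56 * 1.507 * 0.091652 = 7.6733 m/s.

7.6733


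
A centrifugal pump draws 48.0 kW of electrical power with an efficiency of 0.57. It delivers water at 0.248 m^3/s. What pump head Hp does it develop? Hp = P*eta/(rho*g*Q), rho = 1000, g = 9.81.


Pump head formula: Hp = P * eta / (rho * g * Q).
Numerator: P * eta = 48.0 * 1000 * 0.57 = 27360.0 W.
Denominator: rho * g * Q = 1000 * 9.81 * 0.248 = 2432.88.
Hp = 27360.0 / 2432.88 = 11.25 m.

11.25


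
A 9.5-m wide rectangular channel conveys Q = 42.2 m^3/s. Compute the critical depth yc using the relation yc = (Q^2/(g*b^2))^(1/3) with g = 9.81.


Using yc = (Q^2 / (g * b^2))^(1/3):
Q^2 = 42.2^2 = 1780.84.
g * b^2 = 9.81 * 9.5^2 = 9.81 * 90.25 = 885.35.
Q^2 / (g*b^2) = 1780.84 / 885.35 = 2.0115.
yc = 2.0115^(1/3) = 1.2623 m.

1.2623


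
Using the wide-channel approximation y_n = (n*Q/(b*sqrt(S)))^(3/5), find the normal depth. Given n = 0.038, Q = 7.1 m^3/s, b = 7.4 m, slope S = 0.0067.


We use the wide-channel approximation y_n = (n*Q/(b*sqrt(S)))^(3/5).
sqrt(S) = sqrt(0.0067) = 0.081854.
Numerator: n*Q = 0.038 * 7.1 = 0.2698.
Denominator: b*sqrt(S) = 7.4 * 0.081854 = 0.60572.
arg = 0.4454.
y_n = 0.4454^(3/5) = 0.6156 m.

0.6156


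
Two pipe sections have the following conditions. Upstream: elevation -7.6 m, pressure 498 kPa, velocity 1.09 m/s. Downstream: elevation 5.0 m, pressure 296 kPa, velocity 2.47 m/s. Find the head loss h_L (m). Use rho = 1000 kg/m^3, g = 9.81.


Total head at each section: H = z + p/(rho*g) + V^2/(2g).
H1 = -7.6 + 498*1000/(1000*9.81) + 1.09^2/(2*9.81)
   = -7.6 + 50.765 + 0.0606
   = 43.225 m.
H2 = 5.0 + 296*1000/(1000*9.81) + 2.47^2/(2*9.81)
   = 5.0 + 30.173 + 0.311
   = 35.484 m.
h_L = H1 - H2 = 43.225 - 35.484 = 7.741 m.

7.741


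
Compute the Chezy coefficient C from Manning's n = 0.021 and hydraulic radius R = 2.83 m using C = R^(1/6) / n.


The Chezy coefficient relates to Manning's n through C = R^(1/6) / n.
R^(1/6) = 2.83^(1/6) = 1.189317.
C = 1.189317 / 0.021 = 56.63 m^(1/2)/s.

56.63


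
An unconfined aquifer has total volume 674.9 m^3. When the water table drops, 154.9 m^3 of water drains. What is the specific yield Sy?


Specific yield Sy = Volume drained / Total volume.
Sy = 154.9 / 674.9
   = 0.2295.

0.2295


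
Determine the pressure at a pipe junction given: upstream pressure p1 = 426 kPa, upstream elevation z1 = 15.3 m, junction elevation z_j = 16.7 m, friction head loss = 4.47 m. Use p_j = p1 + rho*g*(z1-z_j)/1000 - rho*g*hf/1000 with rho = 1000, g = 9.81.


Junction pressure: p_j = p1 + rho*g*(z1 - z_j)/1000 - rho*g*hf/1000.
Elevation term = 1000*9.81*(15.3 - 16.7)/1000 = -13.734 kPa.
Friction term = 1000*9.81*4.47/1000 = 43.851 kPa.
p_j = 426 + -13.734 - 43.851 = 368.42 kPa.

368.42


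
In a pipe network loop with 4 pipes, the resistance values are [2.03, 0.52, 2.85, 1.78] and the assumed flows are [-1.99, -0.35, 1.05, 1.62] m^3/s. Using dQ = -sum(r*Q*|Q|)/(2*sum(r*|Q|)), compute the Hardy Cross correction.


Numerator terms (r*Q*|Q|): 2.03*-1.99*|-1.99| = -8.039; 0.52*-0.35*|-0.35| = -0.0637; 2.85*1.05*|1.05| = 3.1421; 1.78*1.62*|1.62| = 4.6714.
Sum of numerator = -0.2891.
Denominator terms (r*|Q|): 2.03*|-1.99| = 4.0397; 0.52*|-0.35| = 0.182; 2.85*|1.05| = 2.9925; 1.78*|1.62| = 2.8836.
2 * sum of denominator = 2 * 10.0978 = 20.1956.
dQ = --0.2891 / 20.1956 = 0.0143 m^3/s.

0.0143


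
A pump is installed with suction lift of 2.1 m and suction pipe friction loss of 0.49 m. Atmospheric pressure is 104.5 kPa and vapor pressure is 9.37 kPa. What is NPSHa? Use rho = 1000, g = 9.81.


NPSHa = p_atm/(rho*g) - z_s - hf_s - p_vap/(rho*g).
p_atm/(rho*g) = 104.5*1000 / (1000*9.81) = 10.652 m.
p_vap/(rho*g) = 9.37*1000 / (1000*9.81) = 0.955 m.
NPSHa = 10.652 - 2.1 - 0.49 - 0.955
      = 7.11 m.

7.11


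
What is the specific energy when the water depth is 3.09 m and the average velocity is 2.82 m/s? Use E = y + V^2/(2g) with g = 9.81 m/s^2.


Specific energy E = y + V^2/(2g).
Velocity head = V^2/(2g) = 2.82^2 / (2*9.81) = 7.9524 / 19.62 = 0.4053 m.
E = 3.09 + 0.4053 = 3.4953 m.

3.4953


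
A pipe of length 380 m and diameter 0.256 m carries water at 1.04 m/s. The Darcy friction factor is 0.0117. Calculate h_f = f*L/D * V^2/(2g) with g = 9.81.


Darcy-Weisbach equation: h_f = f * (L/D) * V^2/(2g).
f * L/D = 0.0117 * 380/0.256 = 17.3672.
V^2/(2g) = 1.04^2 / (2*9.81) = 1.0816 / 19.62 = 0.0551 m.
h_f = 17.3672 * 0.0551 = 0.957 m.

0.957
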